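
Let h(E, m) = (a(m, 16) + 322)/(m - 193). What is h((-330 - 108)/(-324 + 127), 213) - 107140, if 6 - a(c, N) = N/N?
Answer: -2142473/20 ≈ -1.0712e+5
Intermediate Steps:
a(c, N) = 5 (a(c, N) = 6 - N/N = 6 - 1*1 = 6 - 1 = 5)
h(E, m) = 327/(-193 + m) (h(E, m) = (5 + 322)/(m - 193) = 327/(-193 + m))
h((-330 - 108)/(-324 + 127), 213) - 107140 = 327/(-193 + 213) - 107140 = 327/20 - 107140 = -2142473/20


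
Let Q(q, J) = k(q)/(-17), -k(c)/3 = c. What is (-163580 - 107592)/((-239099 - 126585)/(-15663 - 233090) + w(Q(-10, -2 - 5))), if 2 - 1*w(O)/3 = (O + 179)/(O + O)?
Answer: -1349096970320/786656829 ≈ -1715.0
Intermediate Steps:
k(c) = -3*c
Q(q, J) = 3*q/17 (Q(q, J) = -3*q/(-17) = -3*q*(-1/17) = 3*q/17)
w(O) = 6 - 3*(179 + O)/(2*O) (w(O) = 6 - 3*(O + 179)/(O + O) = 6 - 3*(179 + O)/(2*O))
(-163580 - 107592)/((-239099 - 126585)/(-15663 - 233090) + w(Q(-10, -2 - 5))) = (-163580 - 107592)/((-239099 - 126585)/(-15663 - 233090) + 3*(-179 + 3*((3/17)*(-10)))/(2*(((3/17)*(-10))))) = -271172/(-365684/(-248753) + 3*(-179 + 3*(-30/17))/(2*(-30/17))) = -271172/(-365684*(-1/248753) + (3/2)*(-17/30)*(-179 - 90/17)) = -271172/(365684/248753 + (3/2)*(-17/30)*(-3133/17)) = -271172/(365684/248753 + 3133/20) = -271172/786656829/4975060 = -271172*4975060/786656829 = -1349096970320/786656829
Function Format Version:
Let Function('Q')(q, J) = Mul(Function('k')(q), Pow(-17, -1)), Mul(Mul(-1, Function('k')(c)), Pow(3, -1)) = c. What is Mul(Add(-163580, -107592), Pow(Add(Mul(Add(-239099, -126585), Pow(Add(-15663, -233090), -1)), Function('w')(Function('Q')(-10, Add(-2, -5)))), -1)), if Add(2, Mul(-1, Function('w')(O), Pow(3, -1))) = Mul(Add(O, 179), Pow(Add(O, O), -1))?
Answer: Rational(-1349096970320, 786656829) ≈ -1715.0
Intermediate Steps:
Function('k')(c) = Mul(-3, c)
Function('Q')(q, J) = Mul(Rational(3, 17), q) (Function('Q')(q, J) = Mul(Mul(-3, q), Pow(-17, -1)) = Mul(Mul(-3, q), Rational(-1, 17)) = Mul(Rational(3, 17), q))
Function('w')(O) = Add(6, Mul(Rational(-3, 2), Pow(O, -1), Add(179, O))) (Function('w')(O) = Add(6, Mul(-3, Mul(Add(O, 179), Pow(Add(O, O), -1)))) = Add(6, Mul(-3, Mul(Add(179, O), Pow(Mul(2, O), -1)))) = Add(6, Mul(-3, Mul(Add(179, O), Mul(Rational(1, 2), Pow(O, -1))))) = Add(6, Mul(-3, Mul(Rational(1, 2), Pow(O, -1), Add(179, O)))) = Add(6, Mul(Rational(-3, 2), Pow(O, -1), Add(179, O))))
Mul(Add(-163580, -107592), Pow(Add(Mul(Add(-239099, -126585), Pow(Add(-15663, -233090), -1)), Function('w')(Function('Q')(-10, Add(-2, -5)))), -1)) = Mul(Add(-163580, -107592), Pow(Add(Mul(Add(-239099, -126585), Pow(Add(-15663, -233090), -1)), Mul(Rational(3, 2), Pow(Mul(Rational(3, 17), -10), -1), Add(-179, Mul(3, Mul(Rational(3, 17), -10))))), -1)) = Mul(-271172, Pow(Add(Mul(-365684, Pow(-248753, -1)), Mul(Rational(3, 2), Pow(Rational(-30, 17), -1), Add(-179, Mul(3, Rational(-30, 17))))), -1)) = Mul(-271172, Pow(Add(Mul(-365684, Rational(-1, 248753)), Mul(Rational(3, 2), Rational(-17, 30), Add(-179, Rational(-90, 17)))), -1)) = Mul(-271172, Pow(Add(Rational(365684, 248753), Mul(Rational(3, 2), Rational(-17, 30), Rational(-3133, 17))), -1)) = Mul(-271172, Pow(Add(Rational(365684, 248753), Rational(3133, 20)), -1)) = Mul(-271172, Pow(Rational(786656829, 4975060), -1)) = Mul(-271172, Rational(4975060, 786656829)) = Rational(-1349096970320, 786656829)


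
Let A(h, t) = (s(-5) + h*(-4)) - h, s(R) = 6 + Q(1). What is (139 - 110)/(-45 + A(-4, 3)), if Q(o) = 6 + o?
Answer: -29/12 ≈ -2.4167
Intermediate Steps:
s(R) = 13 (s(R) = 6 + (6 + 1) = 6 + 7 = 13)
A(h, t) = 13 - 5*h (A(h, t) = (13 + h*(-4)) - h = (13 - 4*h) - h = 13 - 5*h)
(139 - 110)/(-45 + A(-4, 3)) = (139 - 110)/(-45 + (13 - 5*(-4))) = 29/(-45 + (13 + 20)) = 29/(-45 + 33) = 29/(-12) = 29*(-1/12) = -29/12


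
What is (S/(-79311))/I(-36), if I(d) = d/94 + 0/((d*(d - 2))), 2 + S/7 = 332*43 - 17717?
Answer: -1132747/1427598 ≈ -0.79346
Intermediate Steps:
S = -24101 (S = -14 + 7*(332*43 - 17717) = -14 + 7*(14276 - 17717) = -14 + 7*(-3441) = -14 - 24087 = -24101)
I(d) = d/94 (I(d) = d*(1/94) + 0/((d*(-2 + d))) = d/94 + 0*(1/(d*(-2 + d))) = d/94 + 0 = d/94)
(S/(-79311))/I(-36) = (-24101/(-79311))/(((1/94)*(-36))) = (-24101*(-1/79311))/(-18/47) = (24101/79311)*(-47/18) = -1132747/1427598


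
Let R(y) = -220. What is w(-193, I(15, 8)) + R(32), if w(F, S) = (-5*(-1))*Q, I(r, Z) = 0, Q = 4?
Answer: -200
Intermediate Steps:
w(F, S) = 20 (w(F, S) = -5*(-1)*4 = 5*4 = 20)
w(-193, I(15, 8)) + R(32) = 20 - 220 = -200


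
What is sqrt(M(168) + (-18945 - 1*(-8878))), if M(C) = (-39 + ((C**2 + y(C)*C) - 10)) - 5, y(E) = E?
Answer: sqrt(46327) ≈ 215.24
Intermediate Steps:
M(C) = -54 + 2*C**2 (M(C) = (-39 + ((C**2 + C*C) - 10)) - 5 = (-39 + ((C**2 + C**2) - 10)) - 5 = (-39 + (2*C**2 - 10)) - 5 = (-39 + (-10 + 2*C**2)) - 5 = (-49 + 2*C**2) - 5 = -54 + 2*C**2)
sqrt(M(168) + (-18945 - 1*(-8878))) = sqrt((-54 + 2*168**2) + (-18945 - 1*(-8878))) = sqrt((-54 + 2*28224) + (-18945 + 8878)) = sqrt((-54 + 56448) - 10067) = sqrt(56394 - 10067) = sqrt(46327)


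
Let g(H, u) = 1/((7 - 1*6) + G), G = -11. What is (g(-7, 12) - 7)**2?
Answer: 5041/100 ≈ 50.410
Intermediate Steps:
g(H, u) = -1/10 (g(H, u) = 1/((7 - 1*6) - 11) = 1/((7 - 6) - 11) = 1/(1 - 11) = 1/(-10) = -1/10)
(g(-7, 12) - 7)**2 = (-1/10 - 7)**2 = (-71/10)**2 = 5041/100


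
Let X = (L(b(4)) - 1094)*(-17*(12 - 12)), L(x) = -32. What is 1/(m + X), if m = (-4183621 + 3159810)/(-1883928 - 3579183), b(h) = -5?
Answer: 5463111/1023811 ≈ 5.3361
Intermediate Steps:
m = 1023811/5463111 (m = -1023811/(-5463111) = -1023811*(-1/5463111) = 1023811/5463111 ≈ 0.18740)
X = 0 (X = (-32 - 1094)*(-17*(12 - 12)) = -(-19142)*0 = -1126*0 = 0)
1/(m + X) = 1/(1023811/5463111 + 0) = 1/(1023811/5463111) = 5463111/1023811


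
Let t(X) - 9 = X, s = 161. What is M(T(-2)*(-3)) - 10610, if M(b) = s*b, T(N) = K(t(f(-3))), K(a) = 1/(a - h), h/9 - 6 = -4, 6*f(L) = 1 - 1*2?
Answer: -580652/55 ≈ -10557.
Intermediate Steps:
f(L) = -⅙ (f(L) = (1 - 1*2)/6 = (1 - 2)/6 = (⅙)*(-1) = -⅙)
t(X) = 9 + X
h = 18 (h = 54 + 9*(-4) = 54 - 36 = 18)
K(a) = 1/(-18 + a) (K(a) = 1/(a - 1*18) = 1/(a - 18) = 1/(-18 + a))
T(N) = -6/55 (T(N) = 1/(-18 + (9 - ⅙)) = 1/(-18 + 53/6) = 1/(-55/6) = -6/55)
M(b) = 161*b
M(T(-2)*(-3)) - 10610 = 161*(-6/55*(-3)) - 10610 = 161*(18/55) - 10610 = 2898/55 - 10610 = -580652/55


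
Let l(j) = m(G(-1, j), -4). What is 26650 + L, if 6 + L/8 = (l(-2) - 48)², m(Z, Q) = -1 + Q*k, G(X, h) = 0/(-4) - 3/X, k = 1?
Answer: 49074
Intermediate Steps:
G(X, h) = -3/X (G(X, h) = 0*(-¼) - 3/X = 0 - 3/X = -3/X)
m(Z, Q) = -1 + Q (m(Z, Q) = -1 + Q*1 = -1 + Q)
l(j) = -5 (l(j) = -1 - 4 = -5)
L = 22424 (L = -48 + 8*(-5 - 48)² = -48 + 8*(-53)² = -48 + 8*2809 = -48 + 22472 = 22424)
26650 + L = 26650 + 22424 = 49074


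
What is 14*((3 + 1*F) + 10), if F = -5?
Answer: 112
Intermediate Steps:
14*((3 + 1*F) + 10) = 14*((3 + 1*(-5)) + 10) = 14*((3 - 5) + 10) = 14*(-2 + 10) = 14*8 = 112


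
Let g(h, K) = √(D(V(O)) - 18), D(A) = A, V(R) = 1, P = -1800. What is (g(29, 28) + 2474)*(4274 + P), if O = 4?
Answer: 6120676 + 2474*I*√17 ≈ 6.1207e+6 + 10201.0*I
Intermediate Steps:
g(h, K) = I*√17 (g(h, K) = √(1 - 18) = √(-17) = I*√17)
(g(29, 28) + 2474)*(4274 + P) = (I*√17 + 2474)*(4274 - 1800) = (2474 + I*√17)*2474 = 6120676 + 2474*I*√17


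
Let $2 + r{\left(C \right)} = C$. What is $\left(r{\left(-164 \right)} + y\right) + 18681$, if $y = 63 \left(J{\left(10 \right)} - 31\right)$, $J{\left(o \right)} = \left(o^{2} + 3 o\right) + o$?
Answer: $25382$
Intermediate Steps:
$J{\left(o \right)} = o^{2} + 4 o$
$r{\left(C \right)} = -2 + C$
$y = 6867$ ($y = 63 \left(10 \left(4 + 10\right) - 31\right) = 63 \left(10 \cdot 14 - 31\right) = 63 \left(140 - 31\right) = 63 \cdot 109 = 6867$)
$\left(r{\left(-164 \right)} + y\right) + 18681 = \left(\left(-2 - 164\right) + 6867\right) + 18681 = \left(-166 + 6867\right) + 18681 = 6701 + 18681 = 25382$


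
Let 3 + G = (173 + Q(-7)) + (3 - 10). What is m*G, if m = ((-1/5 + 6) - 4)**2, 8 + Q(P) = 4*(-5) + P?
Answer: 10368/25 ≈ 414.72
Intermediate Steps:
Q(P) = -28 + P (Q(P) = -8 + (4*(-5) + P) = -8 + (-20 + P) = -28 + P)
m = 81/25 (m = ((-1*1/5 + 6) - 4)**2 = ((-1/5 + 6) - 4)**2 = (29/5 - 4)**2 = (9/5)**2 = 81/25 ≈ 3.2400)
G = 128 (G = -3 + ((173 + (-28 - 7)) + (3 - 10)) = -3 + ((173 - 35) - 7) = -3 + (138 - 7) = -3 + 131 = 128)
m*G = (81/25)*128 = 10368/25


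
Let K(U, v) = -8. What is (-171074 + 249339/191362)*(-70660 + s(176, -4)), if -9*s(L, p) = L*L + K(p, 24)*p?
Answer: 3638958709363942/287043 ≈ 1.2677e+10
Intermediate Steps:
s(L, p) = -L²/9 + 8*p/9 (s(L, p) = -(L*L - 8*p)/9 = -(L² - 8*p)/9 = -L²/9 + 8*p/9)
(-171074 + 249339/191362)*(-70660 + s(176, -4)) = (-171074 + 249339/191362)*(-70660 + (-⅑*176² + (8/9)*(-4))) = (-171074 + 249339*(1/191362))*(-70660 + (-⅑*30976 - 32/9)) = (-171074 + 249339/191362)*(-70660 + (-30976/9 - 32/9)) = -32736813449*(-70660 - 10336/3)/191362 = -32736813449/191362*(-222316/3) = 3638958709363942/287043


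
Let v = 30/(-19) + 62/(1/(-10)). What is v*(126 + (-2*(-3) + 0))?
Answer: -1558920/19 ≈ -82048.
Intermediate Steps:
v = -11810/19 (v = 30*(-1/19) + 62/(-1/10) = -30/19 + 62*(-10) = -30/19 - 620 = -11810/19 ≈ -621.58)
v*(126 + (-2*(-3) + 0)) = -11810*(126 + (-2*(-3) + 0))/19 = -11810*(126 + (6 + 0))/19 = -11810*(126 + 6)/19 = -11810/19*132 = -1558920/19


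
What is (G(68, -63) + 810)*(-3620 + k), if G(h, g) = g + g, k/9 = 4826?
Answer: 27232776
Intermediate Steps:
k = 43434 (k = 9*4826 = 43434)
G(h, g) = 2*g
(G(68, -63) + 810)*(-3620 + k) = (2*(-63) + 810)*(-3620 + 43434) = (-126 + 810)*39814 = 684*39814 = 27232776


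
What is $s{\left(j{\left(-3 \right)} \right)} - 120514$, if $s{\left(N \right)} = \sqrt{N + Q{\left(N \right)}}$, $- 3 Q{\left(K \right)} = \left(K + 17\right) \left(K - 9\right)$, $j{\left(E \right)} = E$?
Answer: $-120514 + \sqrt{53} \approx -1.2051 \cdot 10^{5}$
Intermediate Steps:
$Q{\left(K \right)} = - \frac{\left(-9 + K\right) \left(17 + K\right)}{3}$ ($Q{\left(K \right)} = - \frac{\left(K + 17\right) \left(K - 9\right)}{3} = - \frac{\left(17 + K\right) \left(-9 + K\right)}{3} = - \frac{\left(-9 + K\right) \left(17 + K\right)}{3}$)
$s{\left(N \right)} = \sqrt{51 - \frac{5 N}{3} - \frac{N^{2}}{3}}$ ($s{\left(N \right)} = \sqrt{N - \left(-51 + \frac{N^{2}}{3} + \frac{8 N}{3}\right)} = \sqrt{51 - \frac{5 N}{3} - \frac{N^{2}}{3}}$)
$s{\left(j{\left(-3 \right)} \right)} - 120514 = \frac{\sqrt{459 - -45 - 3 \left(-3\right)^{2}}}{3} - 120514 = \frac{\sqrt{459 + 45 - 27}}{3} - 120514 = \frac{\sqrt{477}}{3} - 120514 = \frac{3 \sqrt{53}}{3} - 120514 = \sqrt{53} - 120514 = -120514 + \sqrt{53}$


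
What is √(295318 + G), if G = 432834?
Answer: 2*√182038 ≈ 853.32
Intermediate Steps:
√(295318 + G) = √(295318 + 432834) = √728152 = 2*√182038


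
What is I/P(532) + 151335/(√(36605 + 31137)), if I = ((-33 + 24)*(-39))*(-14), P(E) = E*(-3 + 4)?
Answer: -351/38 + 151335*√67742/67742 ≈ 572.21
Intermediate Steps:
P(E) = E (P(E) = E*1 = E)
I = -4914 (I = -9*(-39)*(-14) = 351*(-14) = -4914)
I/P(532) + 151335/(√(36605 + 31137)) = -4914/532 + 151335/(√(36605 + 31137)) = -4914*1/532 + 151335/(√67742) = -351/38 + 151335*(√67742/67742) = -351/38 + 151335*√67742/67742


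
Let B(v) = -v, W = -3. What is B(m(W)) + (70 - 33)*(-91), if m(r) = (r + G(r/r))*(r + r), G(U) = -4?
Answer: -3409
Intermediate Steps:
m(r) = 2*r*(-4 + r) (m(r) = (r - 4)*(r + r) = (-4 + r)*(2*r) = 2*r*(-4 + r))
B(m(W)) + (70 - 33)*(-91) = -2*(-3)*(-4 - 3) + (70 - 33)*(-91) = -2*(-3)*(-7) + 37*(-91) = -1*42 - 3367 = -42 - 3367 = -3409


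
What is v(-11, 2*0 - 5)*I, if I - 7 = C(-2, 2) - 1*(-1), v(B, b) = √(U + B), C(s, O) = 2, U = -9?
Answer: 20*I*√5 ≈ 44.721*I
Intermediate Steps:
v(B, b) = √(-9 + B)
I = 10 (I = 7 + (2 - 1*(-1)) = 7 + (2 + 1) = 7 + 3 = 10)
v(-11, 2*0 - 5)*I = √(-9 - 11)*10 = √(-20)*10 = (2*I*√5)*10 = 20*I*√5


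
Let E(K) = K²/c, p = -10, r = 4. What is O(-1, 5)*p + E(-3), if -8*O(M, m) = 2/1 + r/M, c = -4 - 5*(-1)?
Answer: 13/2 ≈ 6.5000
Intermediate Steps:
c = 1 (c = -4 + 5 = 1)
E(K) = K² (E(K) = K²/1 = K²*1 = K²)
O(M, m) = -¼ - 1/(2*M) (O(M, m) = -(2/1 + 4/M)/8 = -(2*1 + 4/M)/8 = -(2 + 4/M)/8 = -¼ - 1/(2*M))
O(-1, 5)*p + E(-3) = ((¼)*(-2 - 1*(-1))/(-1))*(-10) + (-3)² = ((¼)*(-1)*(-2 + 1))*(-10) + 9 = ((¼)*(-1)*(-1))*(-10) + 9 = (¼)*(-10) + 9 = -5/2 + 9 = 13/2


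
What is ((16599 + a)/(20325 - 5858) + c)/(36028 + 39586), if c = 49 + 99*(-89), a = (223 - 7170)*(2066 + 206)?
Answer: -20360977/156272534 ≈ -0.13029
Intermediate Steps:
a = -15783584 (a = -6947*2272 = -15783584)
c = -8762 (c = 49 - 8811 = -8762)
((16599 + a)/(20325 - 5858) + c)/(36028 + 39586) = ((16599 - 15783584)/(20325 - 5858) - 8762)/(36028 + 39586) = (-15766985/14467 - 8762)/75614 = (-15766985*1/14467 - 8762)*(1/75614) = (-15766985/14467 - 8762)*(1/75614) = -142526839/14467*1/75614 = -20360977/156272534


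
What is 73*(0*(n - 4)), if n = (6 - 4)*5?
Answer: 0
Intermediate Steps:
n = 10 (n = 2*5 = 10)
73*(0*(n - 4)) = 73*(0*(10 - 4)) = 73*(0*6) = 73*0 = 0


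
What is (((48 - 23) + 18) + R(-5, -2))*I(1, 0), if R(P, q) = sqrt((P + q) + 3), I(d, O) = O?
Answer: 0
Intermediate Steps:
R(P, q) = sqrt(3 + P + q)
(((48 - 23) + 18) + R(-5, -2))*I(1, 0) = (((48 - 23) + 18) + sqrt(3 - 5 - 2))*0 = ((25 + 18) + sqrt(-4))*0 = (43 + 2*I)*0 = 0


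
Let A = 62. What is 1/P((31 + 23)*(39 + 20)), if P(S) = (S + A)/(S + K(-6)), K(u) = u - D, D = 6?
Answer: 1587/1624 ≈ 0.97722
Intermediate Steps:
K(u) = -6 + u (K(u) = u - 1*6 = u - 6 = -6 + u)
P(S) = (62 + S)/(-12 + S) (P(S) = (S + 62)/(S + (-6 - 6)) = (62 + S)/(S - 12) = (62 + S)/(-12 + S))
1/P((31 + 23)*(39 + 20)) = 1/((62 + (31 + 23)*(39 + 20))/(-12 + (31 + 23)*(39 + 20))) = 1/((62 + 54*59)/(-12 + 54*59)) = 1/((62 + 3186)/(-12 + 3186)) = 1/(3248/3174) = 1/((1/3174)*3248) = 1/(1624/1587) = 1587/1624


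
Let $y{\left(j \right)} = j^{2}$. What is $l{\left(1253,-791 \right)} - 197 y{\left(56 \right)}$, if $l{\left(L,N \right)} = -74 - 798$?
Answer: $-618664$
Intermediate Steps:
$l{\left(L,N \right)} = -872$
$l{\left(1253,-791 \right)} - 197 y{\left(56 \right)} = -872 - 197 \cdot 56^{2} = -872 - 197 \cdot 3136 = -872 - 617792 = -618664$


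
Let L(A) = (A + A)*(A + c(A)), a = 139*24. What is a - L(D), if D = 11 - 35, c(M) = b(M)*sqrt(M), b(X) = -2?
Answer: 2184 - 192*I*sqrt(6) ≈ 2184.0 - 470.3*I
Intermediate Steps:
c(M) = -2*sqrt(M)
a = 3336
D = -24
L(A) = 2*A*(A - 2*sqrt(A)) (L(A) = (A + A)*(A - 2*sqrt(A)) = (2*A)*(A - 2*sqrt(A)) = 2*A*(A - 2*sqrt(A)))
a - L(D) = 3336 - 2*(-24)*(-24 - 4*I*sqrt(6)) = 3336 - (1152 + 192*I*sqrt(6)) = 3336 + (-1152 - 192*I*sqrt(6)) = 2184 - 192*I*sqrt(6)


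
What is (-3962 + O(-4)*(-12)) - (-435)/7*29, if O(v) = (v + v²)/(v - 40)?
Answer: -166057/77 ≈ -2156.6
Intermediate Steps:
O(v) = (v + v²)/(-40 + v)
(-3962 + O(-4)*(-12)) - (-435)/7*29 = (-3962 - 4*(1 - 4)/(-40 - 4)*(-12)) - (-435)/7*29 = (-3962 - 4*(-3)/(-44)*(-12)) - (-435)/7*29 = (-3962 - 4*(-1/44)*(-3)*(-12)) - 29*(-15/7)*29 = (-3962 - 3/11*(-12)) + (435/7)*29 = (-3962 + 36/11) + 12615/7 = -43546/11 + 12615/7 = -166057/77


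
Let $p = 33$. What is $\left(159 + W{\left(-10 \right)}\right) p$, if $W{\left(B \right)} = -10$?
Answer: $4917$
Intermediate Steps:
$\left(159 + W{\left(-10 \right)}\right) p = \left(159 - 10\right) 33 = 149 \cdot 33 = 4917$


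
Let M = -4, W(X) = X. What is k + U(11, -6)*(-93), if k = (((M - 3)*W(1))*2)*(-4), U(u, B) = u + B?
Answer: -409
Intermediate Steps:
U(u, B) = B + u
k = 56 (k = (((-4 - 3)*1)*2)*(-4) = (-7*1*2)*(-4) = -7*2*(-4) = -14*(-4) = 56)
k + U(11, -6)*(-93) = 56 + (-6 + 11)*(-93) = 56 + 5*(-93) = 56 - 465 = -409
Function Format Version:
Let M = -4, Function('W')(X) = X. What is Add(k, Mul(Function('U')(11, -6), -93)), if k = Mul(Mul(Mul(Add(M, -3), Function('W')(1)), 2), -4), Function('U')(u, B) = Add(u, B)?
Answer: -409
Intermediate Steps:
Function('U')(u, B) = Add(B, u)
k = 56 (k = Mul(Mul(Mul(Add(-4, -3), 1), 2), -4) = Mul(Mul(Mul(-7, 1), 2), -4) = Mul(Mul(-7, 2), -4) = Mul(-14, -4) = 56)
Add(k, Mul(Function('U')(11, -6), -93)) = Add(56, Mul(Add(-6, 11), -93)) = Add(56, Mul(5, -93)) = Add(56, -465) = -409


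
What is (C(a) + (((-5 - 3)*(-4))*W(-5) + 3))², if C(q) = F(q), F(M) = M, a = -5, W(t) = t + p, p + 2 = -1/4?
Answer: 54756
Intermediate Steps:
p = -9/4 (p = -2 - 1/4 = -2 - 1*¼ = -2 - ¼ = -9/4 ≈ -2.2500)
W(t) = -9/4 + t (W(t) = t - 9/4 = -9/4 + t)
C(q) = q
(C(a) + (((-5 - 3)*(-4))*W(-5) + 3))² = (-5 + (((-5 - 3)*(-4))*(-9/4 - 5) + 3))² = (-5 + (-8*(-4)*(-29/4) + 3))² = (-5 + (32*(-29/4) + 3))² = (-5 + (-232 + 3))² = (-5 - 229)² = (-234)² = 54756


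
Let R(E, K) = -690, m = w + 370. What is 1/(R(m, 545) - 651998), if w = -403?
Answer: -1/652688 ≈ -1.5321e-6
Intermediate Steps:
m = -33 (m = -403 + 370 = -33)
1/(R(m, 545) - 651998) = 1/(-690 - 651998) = 1/(-652688) = -1/652688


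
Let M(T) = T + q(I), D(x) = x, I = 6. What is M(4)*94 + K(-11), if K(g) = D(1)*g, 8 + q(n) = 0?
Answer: -387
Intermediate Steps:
q(n) = -8 (q(n) = -8 + 0 = -8)
M(T) = -8 + T (M(T) = T - 8 = -8 + T)
K(g) = g (K(g) = 1*g = g)
M(4)*94 + K(-11) = (-8 + 4)*94 - 11 = -4*94 - 11 = -376 - 11 = -387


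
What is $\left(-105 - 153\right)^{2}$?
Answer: $66564$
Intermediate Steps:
$\left(-105 - 153\right)^{2} = \left(-258\right)^{2} = 66564$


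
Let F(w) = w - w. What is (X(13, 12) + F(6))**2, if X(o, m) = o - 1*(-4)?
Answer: 289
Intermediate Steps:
X(o, m) = 4 + o (X(o, m) = o + 4 = 4 + o)
F(w) = 0
(X(13, 12) + F(6))**2 = ((4 + 13) + 0)**2 = (17 + 0)**2 = 17**2 = 289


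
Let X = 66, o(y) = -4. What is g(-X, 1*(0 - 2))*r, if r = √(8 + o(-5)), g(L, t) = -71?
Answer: -142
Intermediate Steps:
r = 2 (r = √(8 - 4) = √4 = 2)
g(-X, 1*(0 - 2))*r = -71*2 = -142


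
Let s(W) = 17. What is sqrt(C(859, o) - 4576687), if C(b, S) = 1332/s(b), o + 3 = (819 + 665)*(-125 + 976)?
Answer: 7*I*sqrt(26992651)/17 ≈ 2139.3*I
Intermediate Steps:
o = 1262881 (o = -3 + (819 + 665)*(-125 + 976) = -3 + 1484*851 = -3 + 1262884 = 1262881)
C(b, S) = 1332/17
sqrt(C(859, o) - 4576687) = sqrt(1332/17 - 4576687) = sqrt(-77802347/17) = 7*I*sqrt(26992651)/17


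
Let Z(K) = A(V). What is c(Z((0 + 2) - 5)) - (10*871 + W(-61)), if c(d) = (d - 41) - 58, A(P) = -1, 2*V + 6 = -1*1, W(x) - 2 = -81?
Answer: -8731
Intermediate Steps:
W(x) = -79 (W(x) = 2 - 81 = -79)
V = -7/2 (V = -3 + (-1*1)/2 = -3 + (½)*(-1) = -3 - ½ = -7/2 ≈ -3.5000)
Z(K) = -1
c(d) = -99 + d (c(d) = (-41 + d) - 58 = -99 + d)
c(Z((0 + 2) - 5)) - (10*871 + W(-61)) = (-99 - 1) - (10*871 - 79) = -100 - (8710 - 79) = -100 - 1*8631 = -100 - 8631 = -8731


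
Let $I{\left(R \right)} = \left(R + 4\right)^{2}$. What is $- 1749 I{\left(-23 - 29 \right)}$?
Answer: $-4029696$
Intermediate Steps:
$I{\left(R \right)} = \left(4 + R\right)^{2}$
$- 1749 I{\left(-23 - 29 \right)} = - 1749 \left(4 - 52\right)^{2} = - 1749 \left(-48\right)^{2} = \left(-1749\right) 2304 = -4029696$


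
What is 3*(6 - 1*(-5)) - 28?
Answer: 5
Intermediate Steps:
3*(6 - 1*(-5)) - 28 = 3*(6 + 5) - 28 = 3*11 - 28 = 33 - 28 = 5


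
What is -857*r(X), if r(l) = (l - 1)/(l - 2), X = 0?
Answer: -857/2 ≈ -428.50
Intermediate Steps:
r(l) = (-1 + l)/(-2 + l)
-857*r(X) = -857*(-1 + 0)/(-2 + 0) = -857*(-1)/(-2) = -(-857)*(-1)/2 = -857*1/2 = -857/2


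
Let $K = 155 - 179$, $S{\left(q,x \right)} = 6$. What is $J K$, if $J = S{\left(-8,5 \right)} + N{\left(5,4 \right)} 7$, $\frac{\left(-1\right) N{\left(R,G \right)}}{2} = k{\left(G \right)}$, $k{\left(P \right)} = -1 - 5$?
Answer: $-2160$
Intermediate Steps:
$k{\left(P \right)} = -6$ ($k{\left(P \right)} = -1 - 5 = -6$)
$N{\left(R,G \right)} = 12$ ($N{\left(R,G \right)} = \left(-2\right) \left(-6\right) = 12$)
$K = -24$
$J = 90$ ($J = 6 + 12 \cdot 7 = 6 + 84 = 90$)
$J K = 90 \left(-24\right) = -2160$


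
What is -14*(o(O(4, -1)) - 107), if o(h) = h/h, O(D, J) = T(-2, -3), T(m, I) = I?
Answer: 1484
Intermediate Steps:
O(D, J) = -3
o(h) = 1
-14*(o(O(4, -1)) - 107) = -14*(1 - 107) = -14*(-106) = 1484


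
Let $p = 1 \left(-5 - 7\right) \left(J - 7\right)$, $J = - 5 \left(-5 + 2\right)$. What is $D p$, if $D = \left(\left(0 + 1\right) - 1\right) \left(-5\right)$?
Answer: $0$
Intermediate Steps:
$J = 15$ ($J = \left(-5\right) \left(-3\right) = 15$)
$D = 0$ ($D = \left(1 - 1\right) \left(-5\right) = 0 \left(-5\right) = 0$)
$p = -96$ ($p = 1 \left(-5 - 7\right) \left(15 - 7\right) = 1 \left(\left(-12\right) 8\right) = 1 \left(-96\right) = -96$)
$D p = 0 \left(-96\right) = 0$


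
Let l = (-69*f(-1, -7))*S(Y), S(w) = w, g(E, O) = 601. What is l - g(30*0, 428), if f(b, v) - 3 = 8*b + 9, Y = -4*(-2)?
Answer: -2809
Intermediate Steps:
Y = 8
f(b, v) = 12 + 8*b (f(b, v) = 3 + (8*b + 9) = 3 + (9 + 8*b) = 12 + 8*b)
l = -2208 (l = -69*(12 + 8*(-1))*8 = -69*(12 - 8)*8 = -69*4*8 = -276*8 = -2208)
l - g(30*0, 428) = -2208 - 1*601 = -2208 - 601 = -2809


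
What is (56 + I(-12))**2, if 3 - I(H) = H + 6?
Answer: 4225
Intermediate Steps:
I(H) = -3 - H (I(H) = 3 - (H + 6) = 3 - (6 + H) = 3 + (-6 - H) = -3 - H)
(56 + I(-12))**2 = (56 + (-3 - 1*(-12)))**2 = (56 + (-3 + 12))**2 = (56 + 9)**2 = 65**2 = 4225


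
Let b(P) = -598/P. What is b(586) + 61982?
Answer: 18160427/293 ≈ 61981.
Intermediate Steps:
b(586) + 61982 = -598/586 + 61982 = -598*1/586 + 61982 = -299/293 + 61982 = 18160427/293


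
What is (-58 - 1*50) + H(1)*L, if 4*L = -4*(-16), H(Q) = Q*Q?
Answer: -92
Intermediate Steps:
H(Q) = Q²
L = 16 (L = (-4*(-16))/4 = (¼)*64 = 16)
(-58 - 1*50) + H(1)*L = (-58 - 1*50) + 1²*16 = (-58 - 50) + 1*16 = -108 + 16 = -92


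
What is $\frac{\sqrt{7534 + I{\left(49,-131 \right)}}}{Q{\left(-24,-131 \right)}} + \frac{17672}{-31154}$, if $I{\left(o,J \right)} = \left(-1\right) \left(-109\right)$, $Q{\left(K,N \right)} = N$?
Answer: $- \frac{8836}{15577} - \frac{\sqrt{7643}}{131} \approx -1.2346$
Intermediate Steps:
$I{\left(o,J \right)} = 109$
$\frac{\sqrt{7534 + I{\left(49,-131 \right)}}}{Q{\left(-24,-131 \right)}} + \frac{17672}{-31154} = \frac{\sqrt{7534 + 109}}{-131} + \frac{17672}{-31154} = \sqrt{7643} \left(- \frac{1}{131}\right) + 17672 \left(- \frac{1}{31154}\right) = - \frac{\sqrt{7643}}{131} - \frac{8836}{15577} = - \frac{8836}{15577} - \frac{\sqrt{7643}}{131}$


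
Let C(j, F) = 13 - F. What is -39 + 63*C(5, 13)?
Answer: -39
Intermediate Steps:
-39 + 63*C(5, 13) = -39 + 63*(13 - 1*13) = -39 + 63*(13 - 13) = -39 + 63*0 = -39 + 0 = -39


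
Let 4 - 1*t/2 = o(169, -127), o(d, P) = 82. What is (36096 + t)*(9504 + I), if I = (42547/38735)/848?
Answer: 560988523225599/1642364 ≈ 3.4157e+8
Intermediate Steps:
t = -156 (t = 8 - 2*82 = 8 - 164 = -156)
I = 42547/32847280 (I = (42547*(1/38735))*(1/848) = (42547/38735)*(1/848) = 42547/32847280 ≈ 0.0012953)
(36096 + t)*(9504 + I) = (36096 - 156)*(9504 + 42547/32847280) = 35940*(312180591667/32847280) = 560988523225599/1642364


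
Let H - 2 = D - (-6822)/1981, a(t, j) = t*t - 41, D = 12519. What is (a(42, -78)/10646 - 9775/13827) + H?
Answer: 3652064534805217/291607641402 ≈ 12524.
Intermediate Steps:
a(t, j) = -41 + t² (a(t, j) = t² - 41 = -41 + t²)
H = 24810923/1981 (H = 2 + (12519 - (-6822)/1981) = 2 + (12519 - 1*(-6822/1981)) = 2 + (12519 + 6822/1981) = 2 + 24806961/1981 = 24810923/1981 ≈ 12524.)
(a(42, -78)/10646 - 9775/13827) + H = ((-41 + 42²)/10646 - 9775/13827) + 24810923/1981 = ((-41 + 1764)*(1/10646) - 9775*1/13827) + 24810923/1981 = (1723*(1/10646) - 9775/13827) + 24810923/1981 = (1723/10646 - 9775/13827) + 24810923/1981 = -80240729/147202242 + 24810923/1981 = 3652064534805217/291607641402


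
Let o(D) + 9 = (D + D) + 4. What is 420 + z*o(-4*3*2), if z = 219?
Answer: -11187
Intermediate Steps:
o(D) = -5 + 2*D (o(D) = -9 + ((D + D) + 4) = -9 + (2*D + 4) = -9 + (4 + 2*D) = -5 + 2*D)
420 + z*o(-4*3*2) = 420 + 219*(-5 + 2*(-4*3*2)) = 420 + 219*(-5 + 2*(-12*2)) = 420 + 219*(-5 + 2*(-24)) = 420 + 219*(-5 - 48) = 420 + 219*(-53) = 420 - 11607 = -11187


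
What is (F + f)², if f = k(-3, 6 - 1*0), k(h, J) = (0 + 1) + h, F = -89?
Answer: 8281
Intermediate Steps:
k(h, J) = 1 + h
f = -2 (f = 1 - 3 = -2)
(F + f)² = (-89 - 2)² = (-91)² = 8281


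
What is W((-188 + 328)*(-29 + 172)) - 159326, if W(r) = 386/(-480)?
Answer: -38238433/240 ≈ -1.5933e+5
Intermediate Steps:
W(r) = -193/240 (W(r) = 386*(-1/480) = -193/240)
W((-188 + 328)*(-29 + 172)) - 159326 = -193/240 - 159326 = -38238433/240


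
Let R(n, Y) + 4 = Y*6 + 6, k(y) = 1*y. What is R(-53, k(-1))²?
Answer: 16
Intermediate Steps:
k(y) = y
R(n, Y) = 2 + 6*Y (R(n, Y) = -4 + (Y*6 + 6) = -4 + (6*Y + 6) = -4 + (6 + 6*Y) = 2 + 6*Y)
R(-53, k(-1))² = (2 + 6*(-1))² = (2 - 6)² = (-4)² = 16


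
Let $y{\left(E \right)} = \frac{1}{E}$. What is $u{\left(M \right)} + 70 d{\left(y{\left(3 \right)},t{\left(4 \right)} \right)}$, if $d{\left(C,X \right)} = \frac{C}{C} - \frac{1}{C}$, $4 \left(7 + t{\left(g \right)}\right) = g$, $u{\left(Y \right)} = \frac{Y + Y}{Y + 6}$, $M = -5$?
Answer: $-150$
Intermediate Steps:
$u{\left(Y \right)} = \frac{2 Y}{6 + Y}$
$t{\left(g \right)} = -7 + \frac{g}{4}$
$d{\left(C,X \right)} = 1 - \frac{1}{C}$
$u{\left(M \right)} + 70 d{\left(y{\left(3 \right)},t{\left(4 \right)} \right)} = 2 \left(-5\right) \frac{1}{6 - 5} + 70 \frac{-1 + \frac{1}{3}}{\frac{1}{3}} = 2 \left(-5\right) 1^{-1} + 70 \frac{1}{\frac{1}{3}} \left(-1 + \frac{1}{3}\right) = 2 \left(-5\right) 1 + 70 \cdot 3 \left(- \frac{2}{3}\right) = -10 + 70 \left(-2\right) = -10 - 140 = -150$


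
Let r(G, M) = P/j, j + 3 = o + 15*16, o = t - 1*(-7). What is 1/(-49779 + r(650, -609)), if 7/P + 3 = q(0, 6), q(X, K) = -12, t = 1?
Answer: -525/26133976 ≈ -2.0089e-5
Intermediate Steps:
o = 8 (o = 1 - 1*(-7) = 1 + 7 = 8)
j = 245 (j = -3 + (8 + 15*16) = -3 + (8 + 240) = -3 + 248 = 245)
P = -7/15 (P = 7/(-3 - 12) = 7/(-15) = 7*(-1/15) = -7/15 ≈ -0.46667)
r(G, M) = -1/525 (r(G, M) = -7/15/245 = -7/15*1/245 = -1/525)
1/(-49779 + r(650, -609)) = 1/(-49779 - 1/525) = 1/(-26133976/525) = -525/26133976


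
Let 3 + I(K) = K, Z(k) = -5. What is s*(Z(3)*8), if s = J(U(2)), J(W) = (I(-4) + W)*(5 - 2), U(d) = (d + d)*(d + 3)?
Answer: -1560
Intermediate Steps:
I(K) = -3 + K
U(d) = 2*d*(3 + d) (U(d) = (2*d)*(3 + d) = 2*d*(3 + d))
J(W) = -21 + 3*W (J(W) = ((-3 - 4) + W)*(5 - 2) = (-7 + W)*3 = -21 + 3*W)
s = 39 (s = -21 + 3*(2*2*(3 + 2)) = -21 + 3*(2*2*5) = -21 + 3*20 = -21 + 60 = 39)
s*(Z(3)*8) = 39*(-5*8) = 39*(-40) = -1560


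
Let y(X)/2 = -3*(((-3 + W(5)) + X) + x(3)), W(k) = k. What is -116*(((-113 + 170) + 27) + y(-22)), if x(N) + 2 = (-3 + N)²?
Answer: -25056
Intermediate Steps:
x(N) = -2 + (-3 + N)²
y(X) = -6*X (y(X) = 2*(-3*(((-3 + 5) + X) + (-2 + (-3 + 3)²))) = 2*(-3*((2 + X) + (-2 + 0²))) = 2*(-3*((2 + X) + (-2 + 0))) = 2*(-3*((2 + X) - 2)) = 2*(-3*X) = -6*X)
-116*(((-113 + 170) + 27) + y(-22)) = -116*(((-113 + 170) + 27) - 6*(-22)) = -116*((57 + 27) + 132) = -116*(84 + 132) = -116*216 = -25056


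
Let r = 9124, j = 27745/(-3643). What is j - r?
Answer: -33266477/3643 ≈ -9131.6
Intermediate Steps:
j = -27745/3643 (j = 27745*(-1/3643) = -27745/3643 ≈ -7.6160)
j - r = -27745/3643 - 1*9124 = -27745/3643 - 9124 = -33266477/3643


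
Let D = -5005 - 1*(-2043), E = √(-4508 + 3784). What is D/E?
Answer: 1481*I*√181/181 ≈ 110.08*I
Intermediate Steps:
E = 2*I*√181 (E = √(-724) = 2*I*√181 ≈ 26.907*I)
D = -2962 (D = -5005 + 2043 = -2962)
D/E = -2962*(-I*√181/362) = -(-1481)*I*√181/181 = 1481*I*√181/181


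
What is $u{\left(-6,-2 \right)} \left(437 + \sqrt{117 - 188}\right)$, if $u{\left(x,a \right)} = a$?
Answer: $-874 - 2 i \sqrt{71} \approx -874.0 - 16.852 i$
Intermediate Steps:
$u{\left(-6,-2 \right)} \left(437 + \sqrt{117 - 188}\right) = - 2 \left(437 + \sqrt{117 - 188}\right) = - 2 \left(437 + \sqrt{-71}\right) = - 2 \left(437 + i \sqrt{71}\right) = -874 - 2 i \sqrt{71}$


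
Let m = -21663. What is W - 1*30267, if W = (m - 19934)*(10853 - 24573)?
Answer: 570680573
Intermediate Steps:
W = 570710840 (W = (-21663 - 19934)*(10853 - 24573) = -41597*(-13720) = 570710840)
W - 1*30267 = 570710840 - 1*30267 = 570710840 - 30267 = 570680573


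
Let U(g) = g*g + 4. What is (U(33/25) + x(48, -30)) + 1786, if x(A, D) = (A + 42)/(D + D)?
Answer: 2237803/1250 ≈ 1790.2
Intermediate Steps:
x(A, D) = (42 + A)/(2*D) (x(A, D) = (42 + A)/((2*D)) = (42 + A)*(1/(2*D)) = (42 + A)/(2*D))
U(g) = 4 + g² (U(g) = g² + 4 = 4 + g²)
(U(33/25) + x(48, -30)) + 1786 = ((4 + (33/25)²) + (½)*(42 + 48)/(-30)) + 1786 = ((4 + (33*(1/25))²) + (½)*(-1/30)*90) + 1786 = ((4 + (33/25)²) - 3/2) + 1786 = ((4 + 1089/625) - 3/2) + 1786 = (3589/625 - 3/2) + 1786 = 5303/1250 + 1786 = 2237803/1250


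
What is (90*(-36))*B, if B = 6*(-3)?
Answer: 58320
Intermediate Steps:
B = -18
(90*(-36))*B = (90*(-36))*(-18) = -3240*(-18) = 58320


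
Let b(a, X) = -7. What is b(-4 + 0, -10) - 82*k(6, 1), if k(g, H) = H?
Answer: -89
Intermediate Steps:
b(-4 + 0, -10) - 82*k(6, 1) = -7 - 82*1 = -7 - 82 = -89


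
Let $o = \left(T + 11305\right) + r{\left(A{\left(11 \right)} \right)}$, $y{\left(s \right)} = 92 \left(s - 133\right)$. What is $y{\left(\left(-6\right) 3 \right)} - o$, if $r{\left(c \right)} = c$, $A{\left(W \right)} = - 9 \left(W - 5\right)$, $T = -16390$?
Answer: $-8753$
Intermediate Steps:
$A{\left(W \right)} = 45 - 9 W$ ($A{\left(W \right)} = - 9 \left(-5 + W\right) = 45 - 9 W$)
$y{\left(s \right)} = -12236 + 92 s$ ($y{\left(s \right)} = 92 \left(-133 + s\right) = -12236 + 92 s$)
$o = -5139$ ($o = \left(-16390 + 11305\right) + \left(45 - 99\right) = -5085 + \left(45 - 99\right) = -5085 - 54 = -5139$)
$y{\left(\left(-6\right) 3 \right)} - o = \left(-12236 + 92 \left(\left(-6\right) 3\right)\right) - -5139 = \left(-12236 + 92 \left(-18\right)\right) + 5139 = \left(-12236 - 1656\right) + 5139 = -13892 + 5139 = -8753$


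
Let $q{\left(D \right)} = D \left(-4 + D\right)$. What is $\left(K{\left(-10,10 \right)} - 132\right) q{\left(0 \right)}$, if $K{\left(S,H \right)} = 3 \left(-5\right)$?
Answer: $0$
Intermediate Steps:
$K{\left(S,H \right)} = -15$
$\left(K{\left(-10,10 \right)} - 132\right) q{\left(0 \right)} = \left(-15 - 132\right) 0 \left(-4 + 0\right) = - 147 \cdot 0 \left(-4\right) = \left(-147\right) 0 = 0$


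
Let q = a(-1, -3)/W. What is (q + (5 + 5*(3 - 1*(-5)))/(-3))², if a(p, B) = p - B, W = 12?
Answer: 7921/36 ≈ 220.03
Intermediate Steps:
q = ⅙ (q = (-1 - 1*(-3))/12 = (-1 + 3)*(1/12) = 2*(1/12) = ⅙ ≈ 0.16667)
(q + (5 + 5*(3 - 1*(-5)))/(-3))² = (⅙ + (5 + 5*(3 - 1*(-5)))/(-3))² = (⅙ + (5 + 5*(3 + 5))*(-⅓))² = (⅙ + (5 + 5*8)*(-⅓))² = (⅙ + (5 + 40)*(-⅓))² = (⅙ + 45*(-⅓))² = (⅙ - 15)² = (-89/6)² = 7921/36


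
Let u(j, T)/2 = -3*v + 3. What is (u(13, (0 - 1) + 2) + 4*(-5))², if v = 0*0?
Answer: 196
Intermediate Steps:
v = 0
u(j, T) = 6 (u(j, T) = 2*(-3*0 + 3) = 2*(0 + 3) = 2*3 = 6)
(u(13, (0 - 1) + 2) + 4*(-5))² = (6 + 4*(-5))² = (6 - 20)² = (-14)² = 196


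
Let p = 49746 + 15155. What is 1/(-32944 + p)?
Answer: 1/31957 ≈ 3.1292e-5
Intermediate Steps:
p = 64901
1/(-32944 + p) = 1/(-32944 + 64901) = 1/31957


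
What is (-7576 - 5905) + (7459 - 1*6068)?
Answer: -12090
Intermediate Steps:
(-7576 - 5905) + (7459 - 1*6068) = -13481 + (7459 - 6068) = -13481 + 1391 = -12090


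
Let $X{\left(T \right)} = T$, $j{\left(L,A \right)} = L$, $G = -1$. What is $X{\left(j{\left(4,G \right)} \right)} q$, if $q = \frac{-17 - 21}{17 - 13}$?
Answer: $-38$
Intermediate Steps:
$q = - \frac{19}{2}$ ($q = - \frac{38}{4} = \left(-38\right) \frac{1}{4} = - \frac{19}{2} \approx -9.5$)
$X{\left(j{\left(4,G \right)} \right)} q = 4 \left(- \frac{19}{2}\right) = -38$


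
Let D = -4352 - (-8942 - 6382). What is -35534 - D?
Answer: -46506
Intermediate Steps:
D = 10972 (D = -4352 - 1*(-15324) = -4352 + 15324 = 10972)
-35534 - D = -35534 - 1*10972 = -35534 - 10972 = -46506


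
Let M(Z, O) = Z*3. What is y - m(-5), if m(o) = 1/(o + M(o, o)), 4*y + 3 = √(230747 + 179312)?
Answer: -7/10 + √410059/4 ≈ 159.39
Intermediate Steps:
M(Z, O) = 3*Z
y = -¾ + √410059/4 (y = -¾ + √(230747 + 179312)/4 = -¾ + √410059/4 ≈ 159.34)
m(o) = 1/(4*o) (m(o) = 1/(o + 3*o) = 1/(4*o))
y - m(-5) = (-¾ + √410059/4) - 1/(4*(-5)) = (-¾ + √410059/4) - (-1)/(4*5) = (-¾ + √410059/4) - 1*(-1/20) = (-¾ + √410059/4) + 1/20 = -7/10 + √410059/4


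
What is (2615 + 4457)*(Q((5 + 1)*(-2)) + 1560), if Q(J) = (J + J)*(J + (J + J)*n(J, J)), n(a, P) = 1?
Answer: 17142528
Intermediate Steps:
Q(J) = 6*J² (Q(J) = (J + J)*(J + (J + J)*1) = (2*J)*(J + (2*J)*1) = (2*J)*(J + 2*J) = (2*J)*(3*J) = 6*J²)
(2615 + 4457)*(Q((5 + 1)*(-2)) + 1560) = (2615 + 4457)*(6*((5 + 1)*(-2))² + 1560) = 7072*(6*(6*(-2))² + 1560) = 7072*(6*(-12)² + 1560) = 7072*(6*144 + 1560) = 7072*(864 + 1560) = 7072*2424 = 17142528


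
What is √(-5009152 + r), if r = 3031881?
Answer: I*√1977271 ≈ 1406.2*I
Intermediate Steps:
√(-5009152 + r) = √(-5009152 + 3031881) = √(-1977271) = I*√1977271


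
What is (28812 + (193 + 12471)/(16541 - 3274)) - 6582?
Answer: 294938074/13267 ≈ 22231.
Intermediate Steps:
(28812 + (193 + 12471)/(16541 - 3274)) - 6582 = (28812 + 12664/13267) - 6582 = 382261468/13267 - 6582 = 294938074/13267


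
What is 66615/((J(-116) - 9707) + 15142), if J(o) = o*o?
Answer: 22205/6297 ≈ 3.5263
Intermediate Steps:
J(o) = o²
66615/((J(-116) - 9707) + 15142) = 66615/(((-116)² - 9707) + 15142) = 66615/((13456 - 9707) + 15142) = 66615/(3749 + 15142) = 66615/18891 = 66615*(1/18891) = 22205/6297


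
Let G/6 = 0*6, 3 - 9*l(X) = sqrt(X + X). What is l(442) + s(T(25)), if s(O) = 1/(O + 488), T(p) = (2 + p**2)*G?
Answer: 491/1464 - 2*sqrt(221)/9 ≈ -2.9682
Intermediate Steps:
l(X) = 1/3 - sqrt(2)*sqrt(X)/9 (l(X) = 1/3 - sqrt(X + X)/9 = 1/3 - sqrt(2)*sqrt(X)/9)
G = 0 (G = 6*(0*6) = 6*0 = 0)
T(p) = 0 (T(p) = (2 + p**2)*0 = 0)
s(O) = 1/(488 + O)
l(442) + s(T(25)) = (1/3 - sqrt(2)*sqrt(442)/9) + 1/(488 + 0) = (1/3 - 2*sqrt(221)/9) + 1/488 = 491/1464 - 2*sqrt(221)/9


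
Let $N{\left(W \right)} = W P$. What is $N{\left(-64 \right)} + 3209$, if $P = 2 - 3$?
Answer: $3273$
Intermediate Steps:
$P = -1$
$N{\left(W \right)} = - W$ ($N{\left(W \right)} = W \left(-1\right) = - W$)
$N{\left(-64 \right)} + 3209 = \left(-1\right) \left(-64\right) + 3209 = 64 + 3209 = 3273$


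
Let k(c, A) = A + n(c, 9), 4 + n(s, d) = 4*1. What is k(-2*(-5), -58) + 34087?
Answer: 34029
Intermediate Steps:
n(s, d) = 0 (n(s, d) = -4 + 4*1 = -4 + 4 = 0)
k(c, A) = A (k(c, A) = A + 0 = A)
k(-2*(-5), -58) + 34087 = -58 + 34087 = 34029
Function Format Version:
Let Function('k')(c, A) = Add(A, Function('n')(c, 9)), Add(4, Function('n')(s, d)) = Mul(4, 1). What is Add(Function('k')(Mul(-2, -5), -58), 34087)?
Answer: 34029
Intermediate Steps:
Function('n')(s, d) = 0 (Function('n')(s, d) = Add(-4, Mul(4, 1)) = Add(-4, 4) = 0)
Function('k')(c, A) = A (Function('k')(c, A) = Add(A, 0) = A)
Add(Function('k')(Mul(-2, -5), -58), 34087) = Add(-58, 34087) = 34029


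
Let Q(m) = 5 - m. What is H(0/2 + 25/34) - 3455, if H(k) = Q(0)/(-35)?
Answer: -24186/7 ≈ -3455.1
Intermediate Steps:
H(k) = -⅐ (H(k) = (5 - 1*0)/(-35) = (5 + 0)*(-1/35) = 5*(-1/35) = -⅐)
H(0/2 + 25/34) - 3455 = -⅐ - 3455 = -24186/7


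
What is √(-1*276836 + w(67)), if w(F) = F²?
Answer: I*√272347 ≈ 521.87*I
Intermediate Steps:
√(-1*276836 + w(67)) = √(-1*276836 + 67²) = √(-276836 + 4489) = √(-272347) = I*√272347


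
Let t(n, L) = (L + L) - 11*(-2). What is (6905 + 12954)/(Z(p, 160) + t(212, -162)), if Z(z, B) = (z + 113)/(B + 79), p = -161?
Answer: -678043/10318 ≈ -65.715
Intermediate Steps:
t(n, L) = 22 + 2*L (t(n, L) = 2*L + 22 = 22 + 2*L)
Z(z, B) = (113 + z)/(79 + B)
(6905 + 12954)/(Z(p, 160) + t(212, -162)) = (6905 + 12954)/((113 - 161)/(79 + 160) + (22 + 2*(-162))) = 19859/(-48/239 + (22 - 324)) = 19859/((1/239)*(-48) - 302) = 19859/(-48/239 - 302) = 19859/(-72226/239) = 19859*(-239/72226) = -678043/10318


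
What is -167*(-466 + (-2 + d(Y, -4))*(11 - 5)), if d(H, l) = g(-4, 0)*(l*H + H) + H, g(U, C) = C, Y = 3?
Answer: 76820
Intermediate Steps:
d(H, l) = H (d(H, l) = 0*(l*H + H) + H = 0*(H*l + H) + H = 0*(H + H*l) + H = 0 + H = H)
-167*(-466 + (-2 + d(Y, -4))*(11 - 5)) = -167*(-466 + (-2 + 3)*(11 - 5)) = -167*(-466 + 1*6) = -167*(-466 + 6) = -167*(-460) = 76820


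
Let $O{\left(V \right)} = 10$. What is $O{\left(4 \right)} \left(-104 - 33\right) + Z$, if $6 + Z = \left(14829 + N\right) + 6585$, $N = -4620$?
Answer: $15418$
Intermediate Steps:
$Z = 16788$ ($Z = -6 + \left(\left(14829 - 4620\right) + 6585\right) = -6 + \left(10209 + 6585\right) = -6 + 16794 = 16788$)
$O{\left(4 \right)} \left(-104 - 33\right) + Z = 10 \left(-104 - 33\right) + 16788 = 10 \left(-137\right) + 16788 = -1370 + 16788 = 15418$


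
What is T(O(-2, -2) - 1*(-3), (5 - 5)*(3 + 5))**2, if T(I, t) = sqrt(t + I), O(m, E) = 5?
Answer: 8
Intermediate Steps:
T(I, t) = sqrt(I + t)
T(O(-2, -2) - 1*(-3), (5 - 5)*(3 + 5))**2 = (sqrt((5 - 1*(-3)) + (5 - 5)*(3 + 5)))**2 = (sqrt((5 + 3) + 0*8))**2 = (sqrt(8 + 0))**2 = (sqrt(8))**2 = (2*sqrt(2))**2 = 8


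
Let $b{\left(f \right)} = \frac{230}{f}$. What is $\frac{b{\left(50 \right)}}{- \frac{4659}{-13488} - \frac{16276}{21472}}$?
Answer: $- \frac{69386768}{6223575} \approx -11.149$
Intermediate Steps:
$\frac{b{\left(50 \right)}}{- \frac{4659}{-13488} - \frac{16276}{21472}} = \frac{230 \cdot \frac{1}{50}}{- \frac{4659}{-13488} - \frac{16276}{21472}} = \frac{230 \cdot \frac{1}{50}}{\left(-4659\right) \left(- \frac{1}{13488}\right) - \frac{4069}{5368}} = \frac{23}{5 \left(\frac{1553}{4496} - \frac{4069}{5368}\right)} = \frac{23}{5 \left(- \frac{1244715}{3016816}\right)} = \frac{23}{5} \left(- \frac{3016816}{1244715}\right) = - \frac{69386768}{6223575}$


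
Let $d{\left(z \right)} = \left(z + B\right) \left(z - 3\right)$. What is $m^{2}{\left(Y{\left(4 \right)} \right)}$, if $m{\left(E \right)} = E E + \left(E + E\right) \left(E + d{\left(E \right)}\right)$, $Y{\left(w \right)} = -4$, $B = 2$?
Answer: $4096$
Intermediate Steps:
$d{\left(z \right)} = \left(-3 + z\right) \left(2 + z\right)$ ($d{\left(z \right)} = \left(z + 2\right) \left(z - 3\right) = \left(2 + z\right) \left(-3 + z\right) = \left(-3 + z\right) \left(2 + z\right)$)
$m{\left(E \right)} = E^{2} + 2 E \left(-6 + E^{2}\right)$ ($m{\left(E \right)} = E E + \left(E + E\right) \left(E - \left(6 + E - E^{2}\right)\right) = E^{2} + 2 E \left(-6 + E^{2}\right)$)
$m^{2}{\left(Y{\left(4 \right)} \right)} = \left(- 4 \left(-12 - 4 + 2 \left(-4\right)^{2}\right)\right)^{2} = \left(- 4 \left(-12 - 4 + 2 \cdot 16\right)\right)^{2} = \left(- 4 \left(-12 - 4 + 32\right)\right)^{2} = \left(\left(-4\right) 16\right)^{2} = \left(-64\right)^{2} = 4096$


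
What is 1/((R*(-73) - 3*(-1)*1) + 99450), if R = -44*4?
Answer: 1/112301 ≈ 8.9046e-6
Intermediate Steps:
R = -176
1/((R*(-73) - 3*(-1)*1) + 99450) = 1/((-176*(-73) - 3*(-1)*1) + 99450) = 1/((12848 + 3*1) + 99450) = 1/((12848 + 3) + 99450) = 1/(12851 + 99450) = 1/112301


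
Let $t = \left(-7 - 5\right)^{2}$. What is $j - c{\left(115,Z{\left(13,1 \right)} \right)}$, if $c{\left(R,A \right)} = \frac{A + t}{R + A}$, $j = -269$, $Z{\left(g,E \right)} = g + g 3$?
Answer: $- \frac{45119}{167} \approx -270.17$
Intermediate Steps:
$t = 144$ ($t = \left(-12\right)^{2} = 144$)
$Z{\left(g,E \right)} = 4 g$ ($Z{\left(g,E \right)} = g + 3 g = 4 g$)
$c{\left(R,A \right)} = \frac{144 + A}{A + R}$ ($c{\left(R,A \right)} = \frac{A + 144}{R + A} = \frac{144 + A}{A + R}$)
$j - c{\left(115,Z{\left(13,1 \right)} \right)} = -269 - \frac{144 + 4 \cdot 13}{4 \cdot 13 + 115} = -269 - \frac{144 + 52}{52 + 115} = -269 - \frac{1}{167} \cdot 196 = -269 - \frac{196}{167} = - \frac{45119}{167}$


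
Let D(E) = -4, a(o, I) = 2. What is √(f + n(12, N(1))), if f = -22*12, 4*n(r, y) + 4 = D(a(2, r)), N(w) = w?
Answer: I*√266 ≈ 16.31*I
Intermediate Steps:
n(r, y) = -2 (n(r, y) = -1 + (¼)*(-4) = -1 - 1 = -2)
f = -264
√(f + n(12, N(1))) = √(-264 - 2) = √(-266) = I*√266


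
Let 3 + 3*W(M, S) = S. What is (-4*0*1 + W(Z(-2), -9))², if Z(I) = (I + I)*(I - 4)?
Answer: 16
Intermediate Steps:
Z(I) = 2*I*(-4 + I) (Z(I) = (2*I)*(-4 + I) = 2*I*(-4 + I))
W(M, S) = -1 + S/3
(-4*0*1 + W(Z(-2), -9))² = (-4*0*1 + (-1 + (⅓)*(-9)))² = (0*1 + (-1 - 3))² = (0 - 4)² = (-4)² = 16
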